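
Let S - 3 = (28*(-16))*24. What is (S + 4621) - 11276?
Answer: -17404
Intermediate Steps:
S = -10749 (S = 3 + (28*(-16))*24 = 3 - 448*24 = 3 - 10752 = -10749)
(S + 4621) - 11276 = (-10749 + 4621) - 11276 = -6128 - 11276 = -17404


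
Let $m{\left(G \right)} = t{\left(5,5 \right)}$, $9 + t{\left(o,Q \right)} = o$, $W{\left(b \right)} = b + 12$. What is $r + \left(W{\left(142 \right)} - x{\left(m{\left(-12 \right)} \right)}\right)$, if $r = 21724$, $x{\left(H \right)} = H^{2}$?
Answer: $21862$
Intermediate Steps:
$W{\left(b \right)} = 12 + b$
$t{\left(o,Q \right)} = -9 + o$
$m{\left(G \right)} = -4$ ($m{\left(G \right)} = -9 + 5 = -4$)
$r + \left(W{\left(142 \right)} - x{\left(m{\left(-12 \right)} \right)}\right) = 21724 + \left(\left(12 + 142\right) - \left(-4\right)^{2}\right) = 21724 + \left(154 - 16\right) = 21724 + 138 = 21862$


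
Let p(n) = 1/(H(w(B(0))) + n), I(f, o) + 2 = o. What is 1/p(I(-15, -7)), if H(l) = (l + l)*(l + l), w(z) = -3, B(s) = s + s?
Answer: 27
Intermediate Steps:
B(s) = 2*s
I(f, o) = -2 + o
H(l) = 4*l**2 (H(l) = (2*l)*(2*l) = 4*l**2)
p(n) = 1/(36 + n) (p(n) = 1/(4*(-3)**2 + n) = 1/(4*9 + n) = 1/(36 + n))
1/p(I(-15, -7)) = 1/(1/(36 + (-2 - 7))) = 1/(1/(36 - 9)) = 1/(1/27) = 27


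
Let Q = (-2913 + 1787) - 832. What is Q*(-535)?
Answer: 1047530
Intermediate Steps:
Q = -1958 (Q = -1126 - 832 = -1958)
Q*(-535) = -1958*(-535) = 1047530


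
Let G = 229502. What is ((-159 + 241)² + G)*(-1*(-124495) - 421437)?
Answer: -70145420892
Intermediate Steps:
((-159 + 241)² + G)*(-1*(-124495) - 421437) = ((-159 + 241)² + 229502)*(-1*(-124495) - 421437) = (82² + 229502)*(124495 - 421437) = (6724 + 229502)*(-296942) = 236226*(-296942) = -70145420892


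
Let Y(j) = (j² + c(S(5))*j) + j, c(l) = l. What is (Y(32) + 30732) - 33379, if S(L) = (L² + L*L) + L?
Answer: 169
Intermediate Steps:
S(L) = L + 2*L² (S(L) = (L² + L²) + L = 2*L² + L = L + 2*L²)
Y(j) = j² + 56*j (Y(j) = (j² + (5*(1 + 2*5))*j) + j = (j² + (5*(1 + 10))*j) + j = (j² + (5*11)*j) + j = (j² + 55*j) + j = j² + 56*j)
(Y(32) + 30732) - 33379 = (32*(56 + 32) + 30732) - 33379 = (32*88 + 30732) - 33379 = (2816 + 30732) - 33379 = 33548 - 33379 = 169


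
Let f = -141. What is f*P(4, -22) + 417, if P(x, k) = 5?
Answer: -288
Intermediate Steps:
f*P(4, -22) + 417 = -141*5 + 417 = -705 + 417 = -288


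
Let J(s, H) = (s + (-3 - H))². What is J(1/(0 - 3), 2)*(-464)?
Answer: -118784/9 ≈ -13198.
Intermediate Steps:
J(s, H) = (-3 + s - H)²
J(1/(0 - 3), 2)*(-464) = (3 + 2 - 1/(0 - 3))²*(-464) = (3 + 2 - 1/(-3))²*(-464) = (3 + 2 - 1*(-⅓))²*(-464) = (3 + 2 + ⅓)²*(-464) = (16/3)²*(-464) = (256/9)*(-464) = -118784/9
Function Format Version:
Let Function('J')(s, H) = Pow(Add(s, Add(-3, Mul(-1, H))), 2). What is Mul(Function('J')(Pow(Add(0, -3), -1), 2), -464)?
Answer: Rational(-118784, 9) ≈ -13198.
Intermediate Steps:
Function('J')(s, H) = Pow(Add(-3, s, Mul(-1, H)), 2)
Mul(Function('J')(Pow(Add(0, -3), -1), 2), -464) = Mul(Pow(Add(3, 2, Mul(-1, Pow(Add(0, -3), -1))), 2), -464) = Mul(Pow(Add(3, 2, Mul(-1, Pow(-3, -1))), 2), -464) = Mul(Pow(Add(3, 2, Mul(-1, Rational(-1, 3))), 2), -464) = Mul(Pow(Add(3, 2, Rational(1, 3)), 2), -464) = Mul(Pow(Rational(16, 3), 2), -464) = Mul(Rational(256, 9), -464) = Rational(-118784, 9)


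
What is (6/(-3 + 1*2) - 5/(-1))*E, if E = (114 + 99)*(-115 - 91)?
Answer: 43878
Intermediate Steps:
E = -43878 (E = 213*(-206) = -43878)
(6/(-3 + 1*2) - 5/(-1))*E = (6/(-3 + 1*2) - 5/(-1))*(-43878) = (6/(-3 + 2) - 5*(-1))*(-43878) = (6/(-1) + 5)*(-43878) = (6*(-1) + 5)*(-43878) = (-6 + 5)*(-43878) = -1*(-43878) = 43878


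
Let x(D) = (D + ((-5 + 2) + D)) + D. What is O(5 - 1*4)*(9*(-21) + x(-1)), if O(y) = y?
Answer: -195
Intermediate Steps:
x(D) = -3 + 3*D (x(D) = (D + (-3 + D)) + D = (-3 + 2*D) + D = -3 + 3*D)
O(5 - 1*4)*(9*(-21) + x(-1)) = (5 - 1*4)*(9*(-21) + (-3 + 3*(-1))) = (5 - 4)*(-189 + (-3 - 3)) = 1*(-189 - 6) = 1*(-195) = -195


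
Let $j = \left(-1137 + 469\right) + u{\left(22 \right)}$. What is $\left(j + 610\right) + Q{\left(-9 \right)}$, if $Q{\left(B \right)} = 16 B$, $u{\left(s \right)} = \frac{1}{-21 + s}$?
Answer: $-201$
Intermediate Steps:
$j = -667$ ($j = \left(-1137 + 469\right) + \frac{1}{-21 + 22} = -668 + 1^{-1} = -668 + 1 = -667$)
$\left(j + 610\right) + Q{\left(-9 \right)} = \left(-667 + 610\right) + 16 \left(-9\right) = -57 - 144 = -201$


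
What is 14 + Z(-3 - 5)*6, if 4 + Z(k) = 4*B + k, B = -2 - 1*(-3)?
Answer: -34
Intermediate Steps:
B = 1 (B = -2 + 3 = 1)
Z(k) = k (Z(k) = -4 + (4*1 + k) = -4 + (4 + k) = k)
14 + Z(-3 - 5)*6 = 14 + (-3 - 5)*6 = 14 - 8*6 = 14 - 48 = -34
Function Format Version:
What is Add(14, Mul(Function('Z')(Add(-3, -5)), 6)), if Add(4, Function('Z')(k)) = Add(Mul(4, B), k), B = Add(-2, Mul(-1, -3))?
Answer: -34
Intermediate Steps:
B = 1 (B = Add(-2, 3) = 1)
Function('Z')(k) = k (Function('Z')(k) = Add(-4, Add(Mul(4, 1), k)) = Add(-4, Add(4, k)) = k)
Add(14, Mul(Function('Z')(Add(-3, -5)), 6)) = Add(14, Mul(Add(-3, -5), 6)) = Add(14, Mul(-8, 6)) = Add(14, -48) = -34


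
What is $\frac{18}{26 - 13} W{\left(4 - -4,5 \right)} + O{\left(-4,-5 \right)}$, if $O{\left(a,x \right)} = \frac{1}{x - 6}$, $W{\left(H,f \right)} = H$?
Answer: $\frac{1571}{143} \approx 10.986$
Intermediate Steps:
$O{\left(a,x \right)} = \frac{1}{-6 + x}$
$\frac{18}{26 - 13} W{\left(4 - -4,5 \right)} + O{\left(-4,-5 \right)} = \frac{18}{26 - 13} \left(4 - -4\right) + \frac{1}{-6 - 5} = \frac{18}{26 - 13} \left(4 + 4\right) + \frac{1}{-11} = \frac{18}{13} \cdot 8 - \frac{1}{11} = \frac{144}{13} - \frac{1}{11} = \frac{1571}{143}$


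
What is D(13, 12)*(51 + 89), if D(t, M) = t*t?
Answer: 23660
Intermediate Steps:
D(t, M) = t**2
D(13, 12)*(51 + 89) = 13**2*(51 + 89) = 169*140 = 23660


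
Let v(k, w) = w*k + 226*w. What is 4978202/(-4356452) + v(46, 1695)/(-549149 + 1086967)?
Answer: -167217003289/585744575434 ≈ -0.28548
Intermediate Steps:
v(k, w) = 226*w + k*w (v(k, w) = k*w + 226*w = 226*w + k*w)
4978202/(-4356452) + v(46, 1695)/(-549149 + 1086967) = 4978202/(-4356452) + (1695*(226 + 46))/(-549149 + 1086967) = 4978202*(-1/4356452) + (1695*272)/537818 = -2489101/2178226 + 461040*(1/537818) = -2489101/2178226 + 230520/268909 = -167217003289/585744575434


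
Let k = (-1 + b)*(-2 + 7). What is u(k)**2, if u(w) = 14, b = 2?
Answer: 196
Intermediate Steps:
k = 5 (k = (-1 + 2)*(-2 + 7) = 1*5 = 5)
u(k)**2 = 14**2 = 196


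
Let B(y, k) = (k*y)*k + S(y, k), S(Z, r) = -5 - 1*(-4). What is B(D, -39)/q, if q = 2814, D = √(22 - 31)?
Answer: -1/2814 + 1521*I/938 ≈ -0.00035537 + 1.6215*I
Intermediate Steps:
D = 3*I (D = √(-9) = 3*I ≈ 3.0*I)
S(Z, r) = -1 (S(Z, r) = -5 + 4 = -1)
B(y, k) = -1 + y*k² (B(y, k) = (k*y)*k - 1 = y*k² - 1 = -1 + y*k²)
B(D, -39)/q = (-1 + (3*I)*(-39)²)/2814 = (-1 + (3*I)*1521)*(1/2814) = (-1 + 4563*I)*(1/2814) = -1/2814 + 1521*I/938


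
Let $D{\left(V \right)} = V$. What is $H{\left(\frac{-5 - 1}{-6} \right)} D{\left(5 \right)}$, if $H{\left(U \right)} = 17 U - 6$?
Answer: $55$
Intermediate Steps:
$H{\left(U \right)} = -6 + 17 U$
$H{\left(\frac{-5 - 1}{-6} \right)} D{\left(5 \right)} = \left(-6 + 17 \frac{-5 - 1}{-6}\right) 5 = \left(-6 + 17 \left(\left(-6\right) \left(- \frac{1}{6}\right)\right)\right) 5 = \left(-6 + 17 \cdot 1\right) 5 = \left(-6 + 17\right) 5 = 11 \cdot 5 = 55$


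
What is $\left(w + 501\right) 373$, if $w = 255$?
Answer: $281988$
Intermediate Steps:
$\left(w + 501\right) 373 = \left(255 + 501\right) 373 = 756 \cdot 373 = 281988$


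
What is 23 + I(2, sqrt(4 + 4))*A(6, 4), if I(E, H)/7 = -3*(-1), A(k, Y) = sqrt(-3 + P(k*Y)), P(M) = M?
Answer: 23 + 21*sqrt(21) ≈ 119.23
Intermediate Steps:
A(k, Y) = sqrt(-3 + Y*k) (A(k, Y) = sqrt(-3 + k*Y) = sqrt(-3 + Y*k))
I(E, H) = 21 (I(E, H) = 7*(-3*(-1)) = 7*3 = 21)
23 + I(2, sqrt(4 + 4))*A(6, 4) = 23 + 21*sqrt(-3 + 4*6) = 23 + 21*sqrt(-3 + 24) = 23 + 21*sqrt(21)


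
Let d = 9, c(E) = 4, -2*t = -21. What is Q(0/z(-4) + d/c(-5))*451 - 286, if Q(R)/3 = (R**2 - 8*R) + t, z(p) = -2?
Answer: -57343/16 ≈ -3583.9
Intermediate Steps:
t = 21/2 (t = -1/2*(-21) = 21/2 ≈ 10.500)
Q(R) = 63/2 - 24*R + 3*R**2 (Q(R) = 3*((R**2 - 8*R) + 21/2) = 3*(21/2 + R**2 - 8*R) = 63/2 - 24*R + 3*R**2)
Q(0/z(-4) + d/c(-5))*451 - 286 = (63/2 - 24*(0/(-2) + 9/4) + 3*(0/(-2) + 9/4)**2)*451 - 286 = (63/2 - 24*(0*(-1/2) + 9*(1/4)) + 3*(0*(-1/2) + 9*(1/4))**2)*451 - 286 = (63/2 - 24*(0 + 9/4) + 3*(0 + 9/4)**2)*451 - 286 = (63/2 - 24*9/4 + 3*(9/4)**2)*451 - 286 = (63/2 - 54 + 3*(81/16))*451 - 286 = (63/2 - 54 + 243/16)*451 - 286 = -117/16*451 - 286 = -52767/16 - 286 = -57343/16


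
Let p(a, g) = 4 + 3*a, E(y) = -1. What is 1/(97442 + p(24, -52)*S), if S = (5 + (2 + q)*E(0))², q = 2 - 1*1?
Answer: 1/97746 ≈ 1.0231e-5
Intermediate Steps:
q = 1 (q = 2 - 1 = 1)
S = 4 (S = (5 + (2 + 1)*(-1))² = (5 + 3*(-1))² = (5 - 3)² = 2² = 4)
1/(97442 + p(24, -52)*S) = 1/(97442 + (4 + 3*24)*4) = 1/(97442 + (4 + 72)*4) = 1/(97442 + 76*4) = 1/(97442 + 304) = 1/97746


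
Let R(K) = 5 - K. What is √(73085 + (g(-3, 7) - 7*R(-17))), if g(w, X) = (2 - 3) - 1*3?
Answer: 3*√8103 ≈ 270.05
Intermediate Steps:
g(w, X) = -4 (g(w, X) = -1 - 3 = -4)
√(73085 + (g(-3, 7) - 7*R(-17))) = √(73085 + (-4 - 7*(5 - 1*(-17)))) = √(73085 + (-4 - 7*(5 + 17))) = √(73085 + (-4 - 7*22)) = √(73085 + (-4 - 154)) = √(73085 - 158) = √72927 = 3*√8103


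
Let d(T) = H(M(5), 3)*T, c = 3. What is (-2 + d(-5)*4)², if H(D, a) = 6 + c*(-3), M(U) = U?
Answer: 3364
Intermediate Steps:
H(D, a) = -3 (H(D, a) = 6 + 3*(-3) = 6 - 9 = -3)
d(T) = -3*T
(-2 + d(-5)*4)² = (-2 - 3*(-5)*4)² = (-2 + 15*4)² = (-2 + 60)² = 58² = 3364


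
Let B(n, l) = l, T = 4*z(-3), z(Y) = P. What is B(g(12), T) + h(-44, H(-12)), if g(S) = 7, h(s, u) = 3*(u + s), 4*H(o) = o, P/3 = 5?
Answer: -81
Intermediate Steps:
P = 15 (P = 3*5 = 15)
H(o) = o/4
z(Y) = 15
T = 60 (T = 4*15 = 60)
h(s, u) = 3*s + 3*u (h(s, u) = 3*(s + u) = 3*s + 3*u)
B(g(12), T) + h(-44, H(-12)) = 60 + (3*(-44) + 3*((1/4)*(-12))) = 60 + (-132 + 3*(-3)) = 60 + (-132 - 9) = 60 - 141 = -81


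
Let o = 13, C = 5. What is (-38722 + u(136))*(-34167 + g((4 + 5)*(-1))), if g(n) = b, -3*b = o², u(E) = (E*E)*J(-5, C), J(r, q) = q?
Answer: -5519333860/3 ≈ -1.8398e+9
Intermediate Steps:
u(E) = 5*E² (u(E) = (E*E)*5 = E²*5 = 5*E²)
b = -169/3 (b = -⅓*13² = -⅓*169 = -169/3 ≈ -56.333)
g(n) = -169/3
(-38722 + u(136))*(-34167 + g((4 + 5)*(-1))) = (-38722 + 5*136²)*(-34167 - 169/3) = (-38722 + 5*18496)*(-102670/3) = (-38722 + 92480)*(-102670/3) = 53758*(-102670/3) = -5519333860/3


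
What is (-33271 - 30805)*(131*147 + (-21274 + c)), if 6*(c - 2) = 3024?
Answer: 96818836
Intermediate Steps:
c = 506 (c = 2 + (1/6)*3024 = 2 + 504 = 506)
(-33271 - 30805)*(131*147 + (-21274 + c)) = (-33271 - 30805)*(131*147 + (-21274 + 506)) = -64076*(19257 - 20768) = -64076*(-1511) = 96818836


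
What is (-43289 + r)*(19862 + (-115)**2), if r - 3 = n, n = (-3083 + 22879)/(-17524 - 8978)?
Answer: -903736244548/631 ≈ -1.4322e+9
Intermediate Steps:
n = -1414/1893 (n = 19796/(-26502) = 19796*(-1/26502) = -1414/1893 ≈ -0.74696)
r = 4265/1893 (r = 3 - 1414/1893 = 4265/1893 ≈ 2.2530)
(-43289 + r)*(19862 + (-115)**2) = (-43289 + 4265/1893)*(19862 + (-115)**2) = -81941812*(19862 + 13225)/1893 = -81941812/1893*33087 = -903736244548/631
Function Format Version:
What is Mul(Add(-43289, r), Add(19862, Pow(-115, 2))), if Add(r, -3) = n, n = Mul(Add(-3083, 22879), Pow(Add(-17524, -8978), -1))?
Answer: Rational(-903736244548, 631) ≈ -1.4322e+9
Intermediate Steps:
n = Rational(-1414, 1893) (n = Mul(19796, Pow(-26502, -1)) = Mul(19796, Rational(-1, 26502)) = Rational(-1414, 1893) ≈ -0.74696)
r = Rational(4265, 1893) (r = Add(3, Rational(-1414, 1893)) = Rational(4265, 1893) ≈ 2.2530)
Mul(Add(-43289, r), Add(19862, Pow(-115, 2))) = Mul(Add(-43289, Rational(4265, 1893)), Add(19862, Pow(-115, 2))) = Mul(Rational(-81941812, 1893), Add(19862, 13225)) = Mul(Rational(-81941812, 1893), 33087) = Rational(-903736244548, 631)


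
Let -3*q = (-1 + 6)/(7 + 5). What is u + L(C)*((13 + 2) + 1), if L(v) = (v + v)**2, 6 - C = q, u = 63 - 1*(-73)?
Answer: 206380/81 ≈ 2547.9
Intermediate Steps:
u = 136 (u = 63 + 73 = 136)
q = -5/36 (q = -(-1 + 6)/(3*(7 + 5)) = -5/(3*12) = -1/3*5/12 = -5/36 ≈ -0.13889)
C = 221/36 (C = 6 - 1*(-5/36) = 6 + 5/36 = 221/36 ≈ 6.1389)
L(v) = 4*v**2 (L(v) = (2*v)**2 = 4*v**2)
u + L(C)*((13 + 2) + 1) = 136 + (4*(221/36)**2)*((13 + 2) + 1) = 136 + (4*(48841/1296))*(15 + 1) = 136 + (48841/324)*16 = 136 + 195364/81 = 206380/81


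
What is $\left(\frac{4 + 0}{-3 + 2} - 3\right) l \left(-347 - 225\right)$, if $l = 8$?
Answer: $32032$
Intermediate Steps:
$\left(\frac{4 + 0}{-3 + 2} - 3\right) l \left(-347 - 225\right) = \left(\frac{4 + 0}{-3 + 2} - 3\right) 8 \left(-347 - 225\right) = \left(\frac{4}{-1} - 3\right) 8 \left(-572\right) = \left(4 \left(-1\right) - 3\right) 8 \left(-572\right) = \left(-4 - 3\right) 8 \left(-572\right) = \left(-7\right) 8 \left(-572\right) = \left(-56\right) \left(-572\right) = 32032$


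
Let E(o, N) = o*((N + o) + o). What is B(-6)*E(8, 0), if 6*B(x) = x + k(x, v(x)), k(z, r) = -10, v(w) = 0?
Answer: -1024/3 ≈ -341.33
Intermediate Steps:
E(o, N) = o*(N + 2*o)
B(x) = -5/3 + x/6 (B(x) = (x - 10)/6 = (-10 + x)/6 = -5/3 + x/6)
B(-6)*E(8, 0) = (-5/3 + (1/6)*(-6))*(8*(0 + 2*8)) = (-5/3 - 1)*(8*(0 + 16)) = -64*16/3 = -8/3*128 = -1024/3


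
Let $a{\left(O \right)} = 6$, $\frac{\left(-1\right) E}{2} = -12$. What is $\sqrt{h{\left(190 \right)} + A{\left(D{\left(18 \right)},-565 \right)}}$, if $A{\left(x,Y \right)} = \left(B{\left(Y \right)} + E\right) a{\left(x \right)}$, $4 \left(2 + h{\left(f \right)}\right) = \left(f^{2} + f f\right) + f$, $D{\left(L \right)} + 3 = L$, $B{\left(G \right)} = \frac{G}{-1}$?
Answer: $\frac{\sqrt{86518}}{2} \approx 147.07$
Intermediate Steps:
$E = 24$ ($E = \left(-2\right) \left(-12\right) = 24$)
$B{\left(G \right)} = - G$ ($B{\left(G \right)} = G \left(-1\right) = - G$)
$D{\left(L \right)} = -3 + L$
$h{\left(f \right)} = -2 + \frac{f^{2}}{2} + \frac{f}{4}$ ($h{\left(f \right)} = -2 + \frac{\left(f^{2} + f f\right) + f}{4} = -2 + \frac{\left(f^{2} + f^{2}\right) + f}{4} = -2 + \frac{2 f^{2} + f}{4} = -2 + \frac{f + 2 f^{2}}{4} = -2 + \left(\frac{f^{2}}{2} + \frac{f}{4}\right) = -2 + \frac{f^{2}}{2} + \frac{f}{4}$)
$A{\left(x,Y \right)} = 144 - 6 Y$ ($A{\left(x,Y \right)} = \left(- Y + 24\right) 6 = \left(24 - Y\right) 6 = 144 - 6 Y$)
$\sqrt{h{\left(190 \right)} + A{\left(D{\left(18 \right)},-565 \right)}} = \sqrt{\left(-2 + \frac{190^{2}}{2} + \frac{1}{4} \cdot 190\right) + \left(144 - -3390\right)} = \sqrt{\left(-2 + \frac{1}{2} \cdot 36100 + \frac{95}{2}\right) + \left(144 + 3390\right)} = \sqrt{\left(-2 + 18050 + \frac{95}{2}\right) + 3534} = \sqrt{\frac{36191}{2} + 3534} = \sqrt{\frac{43259}{2}} = \frac{\sqrt{86518}}{2}$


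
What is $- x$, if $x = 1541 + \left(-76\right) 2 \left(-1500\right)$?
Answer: $-229541$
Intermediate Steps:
$x = 229541$ ($x = 1541 - -228000 = 1541 + 228000 = 229541$)
$- x = \left(-1\right) 229541 = -229541$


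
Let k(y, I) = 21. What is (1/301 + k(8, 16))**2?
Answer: 39967684/90601 ≈ 441.14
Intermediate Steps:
(1/301 + k(8, 16))**2 = (1/301 + 21)**2 = (6322/301)**2 = 39967684/90601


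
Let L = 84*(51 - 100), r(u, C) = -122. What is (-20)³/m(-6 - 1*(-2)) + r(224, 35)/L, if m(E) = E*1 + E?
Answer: 2058061/2058 ≈ 1000.0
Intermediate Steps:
m(E) = 2*E (m(E) = E + E = 2*E)
L = -4116 (L = 84*(-49) = -4116)
(-20)³/m(-6 - 1*(-2)) + r(224, 35)/L = (-20)³/((2*(-6 - 1*(-2)))) - 122/(-4116) = -8000*1/(2*(-6 + 2)) - 122*(-1/4116) = -8000/(2*(-4)) + 61/2058 = -8000/(-8) + 61/2058 = -8000*(-⅛) + 61/2058 = 1000 + 61/2058 = 2058061/2058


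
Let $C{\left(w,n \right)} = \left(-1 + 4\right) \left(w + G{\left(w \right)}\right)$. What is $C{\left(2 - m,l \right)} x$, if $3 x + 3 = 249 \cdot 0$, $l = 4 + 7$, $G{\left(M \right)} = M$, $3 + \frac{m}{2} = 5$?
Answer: $12$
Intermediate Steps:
$m = 4$ ($m = -6 + 2 \cdot 5 = -6 + 10 = 4$)
$l = 11$
$C{\left(w,n \right)} = 6 w$ ($C{\left(w,n \right)} = \left(-1 + 4\right) \left(w + w\right) = 3 \cdot 2 w = 6 w$)
$x = -1$ ($x = -1 + \frac{249 \cdot 0}{3} = -1 + \frac{1}{3} \cdot 0 = -1 + 0 = -1$)
$C{\left(2 - m,l \right)} x = 6 \left(2 - 4\right) \left(-1\right) = 6 \left(-2\right) \left(-1\right) = \left(-12\right) \left(-1\right) = 12$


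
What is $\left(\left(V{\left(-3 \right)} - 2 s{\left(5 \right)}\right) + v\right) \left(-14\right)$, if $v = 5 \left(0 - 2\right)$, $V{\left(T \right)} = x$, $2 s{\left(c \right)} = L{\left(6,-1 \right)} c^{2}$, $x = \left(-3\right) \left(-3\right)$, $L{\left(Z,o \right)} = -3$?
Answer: $-1036$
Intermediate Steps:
$x = 9$
$s{\left(c \right)} = - \frac{3 c^{2}}{2}$ ($s{\left(c \right)} = \frac{\left(-3\right) c^{2}}{2} = - \frac{3 c^{2}}{2}$)
$V{\left(T \right)} = 9$
$v = -10$ ($v = 5 \left(-2\right) = -10$)
$\left(\left(V{\left(-3 \right)} - 2 s{\left(5 \right)}\right) + v\right) \left(-14\right) = \left(\left(9 - 2 \left(- \frac{3 \cdot 5^{2}}{2}\right)\right) - 10\right) \left(-14\right) = \left(\left(9 - 2 \left(\left(- \frac{3}{2}\right) 25\right)\right) - 10\right) \left(-14\right) = \left(\left(9 - -75\right) - 10\right) \left(-14\right) = \left(\left(9 + 75\right) - 10\right) \left(-14\right) = \left(84 - 10\right) \left(-14\right) = 74 \left(-14\right) = -1036$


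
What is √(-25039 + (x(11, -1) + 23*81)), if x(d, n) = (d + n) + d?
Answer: I*√23155 ≈ 152.17*I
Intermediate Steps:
x(d, n) = n + 2*d
√(-25039 + (x(11, -1) + 23*81)) = √(-25039 + ((-1 + 2*11) + 23*81)) = √(-25039 + ((-1 + 22) + 1863)) = √(-25039 + (21 + 1863)) = √(-25039 + 1884) = √(-23155) = I*√23155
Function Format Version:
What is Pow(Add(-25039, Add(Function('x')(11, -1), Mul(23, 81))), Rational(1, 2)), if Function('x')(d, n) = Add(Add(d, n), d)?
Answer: Mul(I, Pow(23155, Rational(1, 2))) ≈ Mul(152.17, I)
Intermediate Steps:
Function('x')(d, n) = Add(n, Mul(2, d))
Pow(Add(-25039, Add(Function('x')(11, -1), Mul(23, 81))), Rational(1, 2)) = Pow(Add(-25039, Add(Add(-1, Mul(2, 11)), Mul(23, 81))), Rational(1, 2)) = Pow(Add(-25039, Add(Add(-1, 22), 1863)), Rational(1, 2)) = Pow(Add(-25039, Add(21, 1863)), Rational(1, 2)) = Pow(Add(-25039, 1884), Rational(1, 2)) = Pow(-23155, Rational(1, 2)) = Mul(I, Pow(23155, Rational(1, 2)))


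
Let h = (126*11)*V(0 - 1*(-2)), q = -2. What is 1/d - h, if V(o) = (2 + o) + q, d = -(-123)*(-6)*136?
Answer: -278220097/100368 ≈ -2772.0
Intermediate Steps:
d = -100368 (d = -123*6*136 = -738*136 = -100368)
V(o) = o (V(o) = (2 + o) - 2 = o)
h = 2772 (h = (126*11)*(0 - 1*(-2)) = 1386*(0 + 2) = 1386*2 = 2772)
1/d - h = 1/(-100368) - 1*2772 = -1/100368 - 2772 = -278220097/100368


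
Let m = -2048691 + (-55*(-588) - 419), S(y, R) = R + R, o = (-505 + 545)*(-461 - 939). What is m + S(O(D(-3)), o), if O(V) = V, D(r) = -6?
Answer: -2128770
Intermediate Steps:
o = -56000 (o = 40*(-1400) = -56000)
S(y, R) = 2*R
m = -2016770 (m = -2048691 + (32340 - 419) = -2048691 + 31921 = -2016770)
m + S(O(D(-3)), o) = -2016770 + 2*(-56000) = -2016770 - 112000 = -2128770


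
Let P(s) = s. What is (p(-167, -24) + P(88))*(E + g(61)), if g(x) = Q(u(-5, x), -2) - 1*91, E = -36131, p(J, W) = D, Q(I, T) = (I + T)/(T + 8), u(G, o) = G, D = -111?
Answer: 4998797/6 ≈ 8.3313e+5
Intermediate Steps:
Q(I, T) = (I + T)/(8 + T)
p(J, W) = -111
g(x) = -553/6 (g(x) = (-5 - 2)/(8 - 2) - 1*91 = -7/6 - 91 = -553/6)
(p(-167, -24) + P(88))*(E + g(61)) = (-111 + 88)*(-36131 - 553/6) = -23*(-217339/6) = 4998797/6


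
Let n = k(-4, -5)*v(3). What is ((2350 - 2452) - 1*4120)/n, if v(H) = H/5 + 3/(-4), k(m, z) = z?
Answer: -16888/3 ≈ -5629.3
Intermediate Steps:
v(H) = -¾ + H/5 (v(H) = H*(⅕) + 3*(-¼) = H/5 - ¾ = -¾ + H/5)
n = ¾ (n = -5*(-¾ + (⅕)*3) = -5*(-¾ + ⅗) = -5*(-3/20) = ¾ ≈ 0.75000)
((2350 - 2452) - 1*4120)/n = ((2350 - 2452) - 1*4120)/(¾) = (-102 - 4120)*(4/3) = -4222*4/3 = -16888/3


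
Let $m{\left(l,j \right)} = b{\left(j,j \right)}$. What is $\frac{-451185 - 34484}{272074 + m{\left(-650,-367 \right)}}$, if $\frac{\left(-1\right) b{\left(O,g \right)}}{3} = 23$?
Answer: $- \frac{485669}{272005} \approx -1.7855$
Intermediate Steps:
$b{\left(O,g \right)} = -69$ ($b{\left(O,g \right)} = \left(-3\right) 23 = -69$)
$m{\left(l,j \right)} = -69$
$\frac{-451185 - 34484}{272074 + m{\left(-650,-367 \right)}} = \frac{-451185 - 34484}{272074 - 69} = - \frac{485669}{272005}$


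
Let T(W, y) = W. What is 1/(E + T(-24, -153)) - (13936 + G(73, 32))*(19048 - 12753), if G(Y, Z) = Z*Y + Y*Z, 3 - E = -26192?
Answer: -3065601848559/26171 ≈ -1.1714e+8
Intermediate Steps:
E = 26195 (E = 3 - 1*(-26192) = 3 + 26192 = 26195)
G(Y, Z) = 2*Y*Z (G(Y, Z) = Y*Z + Y*Z = 2*Y*Z)
1/(E + T(-24, -153)) - (13936 + G(73, 32))*(19048 - 12753) = 1/(26195 - 24) - (13936 + 2*73*32)*(19048 - 12753) = 1/26171 - (13936 + 4672)*6295 = 1/26171 - 18608*6295 = 1/26171 - 1*117137360 = 1/26171 - 117137360 = -3065601848559/26171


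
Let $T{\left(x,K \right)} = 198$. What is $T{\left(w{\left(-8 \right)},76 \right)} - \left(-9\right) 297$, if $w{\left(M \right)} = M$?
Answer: $2871$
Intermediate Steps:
$T{\left(w{\left(-8 \right)},76 \right)} - \left(-9\right) 297 = 198 - \left(-9\right) 297 = 198 - -2673 = 198 + 2673 = 2871$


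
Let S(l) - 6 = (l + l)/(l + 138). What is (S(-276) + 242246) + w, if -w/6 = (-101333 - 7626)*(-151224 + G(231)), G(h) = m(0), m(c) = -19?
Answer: -98875473966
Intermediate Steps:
G(h) = -19
S(l) = 6 + 2*l/(138 + l) (S(l) = 6 + (l + l)/(l + 138) = 6 + (2*l)/(138 + l) = 6 + 2*l/(138 + l))
w = -98875716222 (w = -6*(-101333 - 7626)*(-151224 - 19) = -(-653754)*(-151243) = -6*16479286037 = -98875716222)
(S(-276) + 242246) + w = (4*(207 + 2*(-276))/(138 - 276) + 242246) - 98875716222 = (4*(207 - 552)/(-138) + 242246) - 98875716222 = (4*(-1/138)*(-345) + 242246) - 98875716222 = (10 + 242246) - 98875716222 = 242256 - 98875716222 = -98875473966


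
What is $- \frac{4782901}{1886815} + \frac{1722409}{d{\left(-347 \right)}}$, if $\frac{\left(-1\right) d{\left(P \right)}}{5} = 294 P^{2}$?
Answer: $- \frac{24280835060159}{9541959308070} \approx -2.5446$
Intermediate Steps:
$d{\left(P \right)} = - 1470 P^{2}$ ($d{\left(P \right)} = - 5 \cdot 294 P^{2} = - 1470 P^{2}$)
$- \frac{4782901}{1886815} + \frac{1722409}{d{\left(-347 \right)}} = - \frac{4782901}{1886815} + \frac{1722409}{\left(-1470\right) \left(-347\right)^{2}} = \left(-4782901\right) \frac{1}{1886815} + \frac{1722409}{\left(-1470\right) 120409} = - \frac{4782901}{1886815} + \frac{1722409}{-177001230} = - \frac{4782901}{1886815} + 1722409 \left(- \frac{1}{177001230}\right) = - \frac{4782901}{1886815} - \frac{1722409}{177001230} = - \frac{24280835060159}{9541959308070}$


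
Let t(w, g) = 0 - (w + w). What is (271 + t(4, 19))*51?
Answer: 13413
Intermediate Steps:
t(w, g) = -2*w (t(w, g) = 0 - 2*w = -2*w)
(271 + t(4, 19))*51 = (271 - 2*4)*51 = (271 - 8)*51 = 263*51 = 13413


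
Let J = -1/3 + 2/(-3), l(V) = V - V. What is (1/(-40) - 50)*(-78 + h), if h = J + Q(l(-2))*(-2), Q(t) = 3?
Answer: 34017/8 ≈ 4252.1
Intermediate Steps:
l(V) = 0
J = -1 (J = -1*⅓ + 2*(-⅓) = -⅓ - ⅔ = -1)
h = -7 (h = -1 + 3*(-2) = -1 - 6 = -7)
(1/(-40) - 50)*(-78 + h) = (1/(-40) - 50)*(-78 - 7) = (-1/40 - 50)*(-85) = -2001/40*(-85) = 34017/8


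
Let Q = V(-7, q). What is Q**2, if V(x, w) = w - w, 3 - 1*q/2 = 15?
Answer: 0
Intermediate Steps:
q = -24 (q = 6 - 2*15 = 6 - 30 = -24)
V(x, w) = 0
Q = 0
Q**2 = 0**2 = 0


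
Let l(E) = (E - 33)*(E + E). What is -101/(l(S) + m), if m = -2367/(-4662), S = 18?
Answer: 52318/279457 ≈ 0.18721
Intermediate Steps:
m = 263/518 (m = -2367*(-1/4662) = 263/518 ≈ 0.50772)
l(E) = 2*E*(-33 + E) (l(E) = (-33 + E)*(2*E) = 2*E*(-33 + E))
-101/(l(S) + m) = -101/(2*18*(-33 + 18) + 263/518) = -101/(2*18*(-15) + 263/518) = -101/(-540 + 263/518) = -101/(-279457/518) = -101*(-518/279457) = 52318/279457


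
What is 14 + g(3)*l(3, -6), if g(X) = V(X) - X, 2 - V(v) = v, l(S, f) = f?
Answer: 38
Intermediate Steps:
V(v) = 2 - v
g(X) = 2 - 2*X (g(X) = (2 - X) - X = 2 - 2*X)
14 + g(3)*l(3, -6) = 14 + (2 - 2*3)*(-6) = 14 + (2 - 6)*(-6) = 14 - 4*(-6) = 14 + 24 = 38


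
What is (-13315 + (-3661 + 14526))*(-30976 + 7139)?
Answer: 58400650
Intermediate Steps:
(-13315 + (-3661 + 14526))*(-30976 + 7139) = (-13315 + 10865)*(-23837) = -2450*(-23837) = 58400650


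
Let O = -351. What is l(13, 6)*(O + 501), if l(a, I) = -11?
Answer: -1650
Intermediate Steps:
l(13, 6)*(O + 501) = -11*(-351 + 501) = -11*150 = -1650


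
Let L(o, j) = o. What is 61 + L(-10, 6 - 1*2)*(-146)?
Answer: 1521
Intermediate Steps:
61 + L(-10, 6 - 1*2)*(-146) = 61 - 10*(-146) = 61 + 1460 = 1521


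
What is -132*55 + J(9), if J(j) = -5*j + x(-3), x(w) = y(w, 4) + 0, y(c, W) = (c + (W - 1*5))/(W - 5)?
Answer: -7301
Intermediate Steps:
y(c, W) = (-5 + W + c)/(-5 + W) (y(c, W) = (c + (W - 5))/(-5 + W) = (c + (-5 + W))/(-5 + W) = (-5 + W + c)/(-5 + W))
x(w) = 1 - w (x(w) = (-5 + 4 + w)/(-5 + 4) + 0 = (-1 + w)/(-1) + 0 = -(-1 + w) + 0 = (1 - w) + 0 = 1 - w)
J(j) = 4 - 5*j (J(j) = -5*j + (1 - 1*(-3)) = -5*j + (1 + 3) = -5*j + 4 = 4 - 5*j)
-132*55 + J(9) = -132*55 + (4 - 5*9) = -7260 + (4 - 45) = -7260 - 41 = -7301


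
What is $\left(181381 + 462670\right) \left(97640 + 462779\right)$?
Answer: $360938417369$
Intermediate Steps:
$\left(181381 + 462670\right) \left(97640 + 462779\right) = 644051 \cdot 560419 = 360938417369$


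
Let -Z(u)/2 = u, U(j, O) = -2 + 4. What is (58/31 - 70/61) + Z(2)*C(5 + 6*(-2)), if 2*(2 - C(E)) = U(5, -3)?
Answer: -6196/1891 ≈ -3.2766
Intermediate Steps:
U(j, O) = 2
Z(u) = -2*u
C(E) = 1 (C(E) = 2 - ½*2 = 2 - 1 = 1)
(58/31 - 70/61) + Z(2)*C(5 + 6*(-2)) = (58/31 - 70/61) - 2*2*1 = (58*(1/31) - 70*1/61) - 4*1 = (58/31 - 70/61) - 4 = 1368/1891 - 4 = -6196/1891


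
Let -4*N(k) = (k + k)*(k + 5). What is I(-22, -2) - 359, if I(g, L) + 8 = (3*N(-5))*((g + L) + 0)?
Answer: -367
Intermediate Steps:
N(k) = -k*(5 + k)/2 (N(k) = -(k + k)*(k + 5)/4 = -2*k*(5 + k)/4 = -k*(5 + k)/2)
I(g, L) = -8 (I(g, L) = -8 + (3*(-1/2*(-5)*(5 - 5)))*((g + L) + 0) = -8 + (3*(-1/2*(-5)*0))*((L + g) + 0) = -8 + (3*0)*(L + g) = -8 + 0*(L + g) = -8 + 0 = -8)
I(-22, -2) - 359 = -8 - 359 = -367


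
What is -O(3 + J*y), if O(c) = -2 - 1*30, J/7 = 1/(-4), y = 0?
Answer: 32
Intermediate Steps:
J = -7/4 (J = 7/(-4) = 7*(-¼) = -7/4 ≈ -1.7500)
O(c) = -32 (O(c) = -2 - 30 = -32)
-O(3 + J*y) = -1*(-32) = 32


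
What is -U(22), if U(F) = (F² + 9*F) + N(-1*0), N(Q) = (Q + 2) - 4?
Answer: -680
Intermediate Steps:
N(Q) = -2 + Q (N(Q) = (2 + Q) - 4 = -2 + Q)
U(F) = -2 + F² + 9*F (U(F) = (F² + 9*F) + (-2 - 1*0) = (F² + 9*F) + (-2 + 0) = (F² + 9*F) - 2 = -2 + F² + 9*F)
-U(22) = -(-2 + 22² + 9*22) = -(-2 + 484 + 198) = -1*680 = -680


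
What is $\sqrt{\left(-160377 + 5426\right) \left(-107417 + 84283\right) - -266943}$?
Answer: $\sqrt{3584903377} \approx 59874.0$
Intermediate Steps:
$\sqrt{\left(-160377 + 5426\right) \left(-107417 + 84283\right) - -266943} = \sqrt{\left(-154951\right) \left(-23134\right) + 266943} = \sqrt{3584636434 + 266943} = \sqrt{3584903377}$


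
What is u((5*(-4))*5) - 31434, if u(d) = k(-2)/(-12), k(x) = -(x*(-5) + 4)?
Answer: -188597/6 ≈ -31433.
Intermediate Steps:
k(x) = -4 + 5*x (k(x) = -(-5*x + 4) = -(4 - 5*x) = -4 + 5*x)
u(d) = 7/6 (u(d) = (-4 + 5*(-2))/(-12) = (-4 - 10)*(-1/12) = -14*(-1/12) = 7/6)
u((5*(-4))*5) - 31434 = 7/6 - 31434 = -188597/6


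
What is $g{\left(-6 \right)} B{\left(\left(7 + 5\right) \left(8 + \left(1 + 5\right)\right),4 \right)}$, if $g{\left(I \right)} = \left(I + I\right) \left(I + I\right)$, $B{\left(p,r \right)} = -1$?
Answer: $-144$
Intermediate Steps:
$g{\left(I \right)} = 4 I^{2}$ ($g{\left(I \right)} = 2 I 2 I = 4 I^{2}$)
$g{\left(-6 \right)} B{\left(\left(7 + 5\right) \left(8 + \left(1 + 5\right)\right),4 \right)} = 4 \left(-6\right)^{2} \left(-1\right) = 4 \cdot 36 \left(-1\right) = 144 \left(-1\right) = -144$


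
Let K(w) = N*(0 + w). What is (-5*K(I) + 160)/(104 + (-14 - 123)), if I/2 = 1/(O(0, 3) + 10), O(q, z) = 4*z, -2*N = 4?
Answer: -590/121 ≈ -4.8760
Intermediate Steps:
N = -2 (N = -1/2*4 = -2)
I = 1/11 (I = 2/(4*3 + 10) = 2/(12 + 10) = 2/22 = 2*(1/22) = 1/11 ≈ 0.090909)
K(w) = -2*w (K(w) = -2*(0 + w) = -2*w)
(-5*K(I) + 160)/(104 + (-14 - 123)) = (-(-10)/11 + 160)/(104 + (-14 - 123)) = (-5*(-2/11) + 160)/(104 - 137) = (10/11 + 160)/(-33) = (1770/11)*(-1/33) = -590/121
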